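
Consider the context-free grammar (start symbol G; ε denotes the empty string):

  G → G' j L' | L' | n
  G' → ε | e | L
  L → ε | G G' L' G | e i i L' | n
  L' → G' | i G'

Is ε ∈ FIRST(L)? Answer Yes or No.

L has an ε-production, so L ⇒ ε.

Yes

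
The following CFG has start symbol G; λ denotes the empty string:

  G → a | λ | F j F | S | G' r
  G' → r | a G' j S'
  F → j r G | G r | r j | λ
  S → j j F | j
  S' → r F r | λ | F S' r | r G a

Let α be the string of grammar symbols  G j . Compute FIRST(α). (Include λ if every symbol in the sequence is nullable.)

{ a, j, r }

Add FIRST(G)\{λ} = { a, j, r }; G is nullable, continue.
j is a terminal; add {j} and stop.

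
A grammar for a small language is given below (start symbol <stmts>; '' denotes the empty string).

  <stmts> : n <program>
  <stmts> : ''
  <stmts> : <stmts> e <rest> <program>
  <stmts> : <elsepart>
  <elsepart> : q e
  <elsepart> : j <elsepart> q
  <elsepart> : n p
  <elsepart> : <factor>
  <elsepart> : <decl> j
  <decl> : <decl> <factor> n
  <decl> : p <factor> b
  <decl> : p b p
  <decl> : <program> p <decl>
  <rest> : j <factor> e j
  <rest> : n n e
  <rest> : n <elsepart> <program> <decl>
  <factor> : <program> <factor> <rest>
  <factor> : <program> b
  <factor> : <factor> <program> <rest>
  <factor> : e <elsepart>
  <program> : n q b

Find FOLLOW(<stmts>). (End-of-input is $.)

<stmts> is the start symbol, so $ ∈ FOLLOW(<stmts>).
In <stmts> : <stmts> e <rest> <program>: add FIRST(e <rest> <program>) = { e }.
Union: FOLLOW(<stmts>) = { $, e }.

{ $, e }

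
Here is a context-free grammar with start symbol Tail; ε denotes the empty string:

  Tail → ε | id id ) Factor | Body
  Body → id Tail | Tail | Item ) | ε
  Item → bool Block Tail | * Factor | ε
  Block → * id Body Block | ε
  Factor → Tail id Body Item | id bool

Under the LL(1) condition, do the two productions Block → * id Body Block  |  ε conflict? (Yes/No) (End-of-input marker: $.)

FIRST(* id Body Block) = { * } and FIRST(ε) = { ε }.
The second alternative is nullable and FOLLOW(Block) = { $, ), *, bool, id } shares * with FIRST of the first — conflict.

Yes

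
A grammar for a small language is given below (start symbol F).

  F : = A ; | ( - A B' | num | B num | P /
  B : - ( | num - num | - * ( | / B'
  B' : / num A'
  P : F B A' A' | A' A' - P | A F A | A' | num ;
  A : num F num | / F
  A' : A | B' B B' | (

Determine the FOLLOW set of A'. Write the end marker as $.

{ $, (, -, /, ;, =, num }

In B' : / num A': A' is at the end, add FOLLOW(B') = { $, (, -, /, ;, =, num }.
In P : F B A' A': add FIRST(A') = { (, /, num }.
In P : F B A' A': A' is at the end, add FOLLOW(P) = { / }.
In P : A' A' - P: add FIRST(A' - P) = { (, /, num }.
In P : A' A' - P: add FIRST(- P) = { - }.
In P : A': A' is at the end, add FOLLOW(P) = { / }.
Union: FOLLOW(A') = { $, (, -, /, ;, =, num }.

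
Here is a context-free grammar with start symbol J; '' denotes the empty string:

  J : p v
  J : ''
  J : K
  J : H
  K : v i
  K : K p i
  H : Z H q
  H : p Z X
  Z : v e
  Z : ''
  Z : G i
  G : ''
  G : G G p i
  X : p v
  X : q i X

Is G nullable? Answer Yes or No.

G has an ''-production, so G ⇒ ''.

Yes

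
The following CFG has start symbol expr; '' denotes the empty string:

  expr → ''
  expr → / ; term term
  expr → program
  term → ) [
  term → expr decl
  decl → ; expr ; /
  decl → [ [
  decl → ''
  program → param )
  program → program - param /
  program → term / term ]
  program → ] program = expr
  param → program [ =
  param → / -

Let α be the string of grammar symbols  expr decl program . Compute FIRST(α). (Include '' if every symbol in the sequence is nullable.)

Add FIRST(expr)\{''} = { ), /, ;, [, ] }; expr is nullable, continue.
Add FIRST(decl)\{''} = { ;, [ }; decl is nullable, continue.
Add FIRST(program) = { ), /, ;, [, ] }; program is not nullable, stop.

{ ), /, ;, [, ] }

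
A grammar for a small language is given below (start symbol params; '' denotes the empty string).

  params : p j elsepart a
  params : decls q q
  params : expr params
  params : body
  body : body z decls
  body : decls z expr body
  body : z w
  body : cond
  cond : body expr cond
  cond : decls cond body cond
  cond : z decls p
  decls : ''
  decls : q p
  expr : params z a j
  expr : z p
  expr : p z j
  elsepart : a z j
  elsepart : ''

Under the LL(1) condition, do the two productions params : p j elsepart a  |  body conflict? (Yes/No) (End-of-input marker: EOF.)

FIRST(p j elsepart a) = { p } and FIRST(body) = { q, z }.
The FIRST sets are disjoint and neither alternative is nullable — no conflict.

No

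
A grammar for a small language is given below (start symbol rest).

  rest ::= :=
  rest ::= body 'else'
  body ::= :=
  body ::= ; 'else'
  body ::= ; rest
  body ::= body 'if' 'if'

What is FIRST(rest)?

{ :=, ; }

rest ::= := contributes {:=}.
From rest ::= body 'else': add FIRST(body) = { :=, ; }.
Union: FIRST(rest) = { :=, ; }.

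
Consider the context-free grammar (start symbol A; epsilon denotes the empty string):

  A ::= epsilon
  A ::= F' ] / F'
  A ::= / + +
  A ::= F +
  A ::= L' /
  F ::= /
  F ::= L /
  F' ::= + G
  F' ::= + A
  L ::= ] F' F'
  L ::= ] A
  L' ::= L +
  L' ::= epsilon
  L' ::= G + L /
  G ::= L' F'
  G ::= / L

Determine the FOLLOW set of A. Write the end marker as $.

{ $, +, /, ] }

A is the start symbol, so $ ∈ FOLLOW(A).
In F' ::= + A: A is at the end, add FOLLOW(F') = { $, +, /, ] }.
In L ::= ] A: A is at the end, add FOLLOW(L) = { $, +, /, ] }.
Union: FOLLOW(A) = { $, +, /, ] }.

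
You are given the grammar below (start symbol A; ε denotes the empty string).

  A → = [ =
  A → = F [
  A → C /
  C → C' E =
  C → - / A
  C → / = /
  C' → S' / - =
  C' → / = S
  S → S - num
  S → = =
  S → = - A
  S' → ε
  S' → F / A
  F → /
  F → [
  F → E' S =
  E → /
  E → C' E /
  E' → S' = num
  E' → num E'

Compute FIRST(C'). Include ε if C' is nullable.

{ /, =, [, num }

From C' → S' / - =: S' nullable, take FIRST(S') ∪ {/} = { /, =, [, num }.
C' → / = S contributes {/}.
Union: FIRST(C') = { /, =, [, num }.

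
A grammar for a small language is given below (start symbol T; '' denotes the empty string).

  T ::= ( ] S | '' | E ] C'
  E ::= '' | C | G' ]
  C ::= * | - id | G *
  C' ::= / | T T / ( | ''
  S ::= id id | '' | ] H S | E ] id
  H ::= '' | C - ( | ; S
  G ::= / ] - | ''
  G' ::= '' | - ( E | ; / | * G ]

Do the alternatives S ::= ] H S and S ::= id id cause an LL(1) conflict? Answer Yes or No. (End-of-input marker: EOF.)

No

FIRST(] H S) = { ] } and FIRST(id id) = { id }.
The FIRST sets are disjoint and neither alternative is nullable — no conflict.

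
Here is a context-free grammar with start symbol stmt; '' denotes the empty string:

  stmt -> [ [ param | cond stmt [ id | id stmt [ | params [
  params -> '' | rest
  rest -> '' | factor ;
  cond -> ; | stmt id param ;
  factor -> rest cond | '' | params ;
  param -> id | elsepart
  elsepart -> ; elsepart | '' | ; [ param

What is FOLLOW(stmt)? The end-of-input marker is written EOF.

{ EOF, [, id }

stmt is the start symbol, so EOF ∈ FOLLOW(stmt).
In stmt -> cond stmt [ id: add FIRST([ id) = { [ }.
In stmt -> id stmt [: add FIRST([) = { [ }.
In cond -> stmt id param ;: add FIRST(id param ;) = { id }.
Union: FOLLOW(stmt) = { EOF, [, id }.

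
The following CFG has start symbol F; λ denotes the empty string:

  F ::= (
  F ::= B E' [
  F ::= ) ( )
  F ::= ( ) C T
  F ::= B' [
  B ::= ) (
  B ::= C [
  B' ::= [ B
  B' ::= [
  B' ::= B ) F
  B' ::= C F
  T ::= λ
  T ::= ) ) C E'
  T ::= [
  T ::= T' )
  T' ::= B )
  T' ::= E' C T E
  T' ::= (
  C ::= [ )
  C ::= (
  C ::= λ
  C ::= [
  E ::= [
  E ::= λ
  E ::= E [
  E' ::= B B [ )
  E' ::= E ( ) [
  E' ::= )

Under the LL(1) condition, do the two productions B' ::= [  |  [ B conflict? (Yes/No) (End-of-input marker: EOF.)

FIRST([) = { [ } and FIRST([ B) = { [ }.
Both contain [, so the two alternatives are not disjoint — LL(1) conflict.

Yes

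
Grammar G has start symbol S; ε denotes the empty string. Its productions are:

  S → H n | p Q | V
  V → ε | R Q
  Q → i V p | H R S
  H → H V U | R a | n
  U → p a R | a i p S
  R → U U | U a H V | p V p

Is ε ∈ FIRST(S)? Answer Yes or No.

Yes

S → V and each of V is nullable, so S ⇒* ε.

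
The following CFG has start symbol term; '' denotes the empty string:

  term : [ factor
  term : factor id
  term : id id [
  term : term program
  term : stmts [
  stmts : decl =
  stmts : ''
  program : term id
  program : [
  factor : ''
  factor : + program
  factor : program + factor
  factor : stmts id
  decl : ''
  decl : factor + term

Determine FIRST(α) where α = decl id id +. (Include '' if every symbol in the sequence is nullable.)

Add FIRST(decl)\{''} = { +, =, [, id }; decl is nullable, continue.
id is a terminal; add {id} and stop.

{ +, =, [, id }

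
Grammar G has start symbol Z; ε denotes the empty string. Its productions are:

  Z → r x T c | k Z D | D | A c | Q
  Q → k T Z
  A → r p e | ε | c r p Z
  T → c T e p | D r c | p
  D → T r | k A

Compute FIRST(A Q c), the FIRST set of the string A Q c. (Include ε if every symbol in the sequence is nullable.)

{ c, k, r }

Add FIRST(A)\{ε} = { c, r }; A is nullable, continue.
Add FIRST(Q) = { k }; Q is not nullable, stop.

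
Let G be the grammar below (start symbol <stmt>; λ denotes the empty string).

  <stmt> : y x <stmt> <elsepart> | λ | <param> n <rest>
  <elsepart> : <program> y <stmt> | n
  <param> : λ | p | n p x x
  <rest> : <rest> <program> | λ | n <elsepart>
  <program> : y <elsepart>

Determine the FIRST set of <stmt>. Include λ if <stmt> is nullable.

<stmt> : y x <stmt> <elsepart> contributes {y}.
<stmt> : λ contributes λ.
From <stmt> : <param> n <rest>: <param> nullable, take FIRST(<param>) ∪ {n} = { n, p }.
Union: FIRST(<stmt>) = { n, p, y, λ }.

{ n, p, y, λ }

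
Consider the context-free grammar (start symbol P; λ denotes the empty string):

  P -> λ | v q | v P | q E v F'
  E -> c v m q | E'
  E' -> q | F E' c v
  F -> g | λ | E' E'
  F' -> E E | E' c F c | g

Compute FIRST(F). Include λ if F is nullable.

{ g, q, λ }

F -> g contributes {g}.
F -> λ contributes λ.
From F -> E' E': add FIRST(E') = { g, q }.
Union: FIRST(F) = { g, q, λ }.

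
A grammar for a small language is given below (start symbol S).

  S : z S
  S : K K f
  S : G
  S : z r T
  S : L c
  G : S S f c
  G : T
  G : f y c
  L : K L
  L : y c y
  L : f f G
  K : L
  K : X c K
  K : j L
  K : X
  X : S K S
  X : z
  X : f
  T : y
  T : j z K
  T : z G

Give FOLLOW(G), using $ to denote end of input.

In S : G: G is at the end, add FOLLOW(S) = { $, c, f, j, y, z }.
In L : f f G: G is at the end, add FOLLOW(L) = { $, c, f, j, y, z }.
In T : z G: G is at the end, add FOLLOW(T) = { $, c, f, j, y, z }.
Union: FOLLOW(G) = { $, c, f, j, y, z }.

{ $, c, f, j, y, z }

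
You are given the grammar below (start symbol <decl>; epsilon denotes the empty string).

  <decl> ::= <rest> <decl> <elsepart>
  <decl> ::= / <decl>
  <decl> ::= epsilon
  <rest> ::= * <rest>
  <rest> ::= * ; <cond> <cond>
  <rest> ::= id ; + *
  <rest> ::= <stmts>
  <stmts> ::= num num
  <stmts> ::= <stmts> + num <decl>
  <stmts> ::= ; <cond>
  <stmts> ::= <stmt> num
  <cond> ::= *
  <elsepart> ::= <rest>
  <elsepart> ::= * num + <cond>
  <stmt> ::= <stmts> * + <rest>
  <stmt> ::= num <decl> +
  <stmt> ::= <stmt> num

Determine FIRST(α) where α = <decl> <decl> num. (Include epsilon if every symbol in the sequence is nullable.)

Add FIRST(<decl>)\{epsilon} = { *, /, ;, id, num }; <decl> is nullable, continue.
Add FIRST(<decl>)\{epsilon} = { *, /, ;, id, num }; <decl> is nullable, continue.
num is a terminal; add {num} and stop.

{ *, /, ;, id, num }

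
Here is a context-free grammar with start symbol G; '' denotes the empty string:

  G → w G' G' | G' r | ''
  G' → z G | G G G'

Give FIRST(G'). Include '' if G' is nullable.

G' → z G contributes {z}.
From G' → G G G': G, G nullable, take FIRST(G) ∪ FIRST(G) ∪ FIRST(G') = { w, z }.
Union: FIRST(G') = { w, z }.

{ w, z }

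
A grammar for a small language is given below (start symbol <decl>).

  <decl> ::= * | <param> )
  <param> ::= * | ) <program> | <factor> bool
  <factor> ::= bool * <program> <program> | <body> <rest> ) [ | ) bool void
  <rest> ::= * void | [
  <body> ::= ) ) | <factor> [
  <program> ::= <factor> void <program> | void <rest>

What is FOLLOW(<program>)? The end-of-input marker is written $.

In <param> ::= ) <program>: <program> is at the end, add FOLLOW(<param>) = { ) }.
In <factor> ::= bool * <program> <program>: add FIRST(<program>) = { ), bool, void }.
In <factor> ::= bool * <program> <program>: <program> is at the end, add FOLLOW(<factor>) = { [, bool, void }.
In <program> ::= <factor> void <program>: <program> is at the end, add FOLLOW(<program>) = { ), [, bool, void }.
Union: FOLLOW(<program>) = { ), [, bool, void }.

{ ), [, bool, void }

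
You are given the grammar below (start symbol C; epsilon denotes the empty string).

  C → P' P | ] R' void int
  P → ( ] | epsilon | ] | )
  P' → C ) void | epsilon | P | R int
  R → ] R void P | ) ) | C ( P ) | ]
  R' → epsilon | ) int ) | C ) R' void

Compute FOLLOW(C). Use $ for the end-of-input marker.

{ $, (, ) }

C is the start symbol, so $ ∈ FOLLOW(C).
In P' → C ) void: add FIRST() void) = { ) }.
In R → C ( P ): add FIRST(( P )) = { ( }.
In R' → C ) R' void: add FIRST() R' void) = { ) }.
Union: FOLLOW(C) = { $, (, ) }.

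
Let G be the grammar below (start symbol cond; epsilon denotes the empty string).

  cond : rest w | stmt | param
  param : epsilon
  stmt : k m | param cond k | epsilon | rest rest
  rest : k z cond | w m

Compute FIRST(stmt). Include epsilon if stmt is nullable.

{ k, w, epsilon }

stmt : k m contributes {k}.
From stmt : param cond k: param, cond nullable, take FIRST(param) ∪ FIRST(cond) ∪ {k} = { k, w }.
stmt : epsilon contributes epsilon.
From stmt : rest rest: add FIRST(rest) = { k, w }.
Union: FIRST(stmt) = { k, w, epsilon }.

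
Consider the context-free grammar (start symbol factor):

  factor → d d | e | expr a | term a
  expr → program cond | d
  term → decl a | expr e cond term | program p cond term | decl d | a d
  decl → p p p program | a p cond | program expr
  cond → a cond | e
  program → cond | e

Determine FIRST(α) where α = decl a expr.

{ a, e, p }

Add FIRST(decl) = { a, e, p }; decl is not nullable, stop.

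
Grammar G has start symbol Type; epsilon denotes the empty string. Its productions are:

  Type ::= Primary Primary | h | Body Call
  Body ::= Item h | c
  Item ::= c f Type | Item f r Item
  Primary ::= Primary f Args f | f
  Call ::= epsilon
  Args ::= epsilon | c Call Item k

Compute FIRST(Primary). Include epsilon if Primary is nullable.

{ f }

From Primary ::= Primary f Args f: add FIRST(Primary) = { f }.
Primary ::= f contributes {f}.
Union: FIRST(Primary) = { f }.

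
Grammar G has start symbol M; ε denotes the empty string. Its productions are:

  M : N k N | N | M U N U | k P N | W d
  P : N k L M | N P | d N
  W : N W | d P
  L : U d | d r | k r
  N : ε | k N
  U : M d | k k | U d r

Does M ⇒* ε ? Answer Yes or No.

Yes

M : N and each of N is nullable, so M ⇒* ε.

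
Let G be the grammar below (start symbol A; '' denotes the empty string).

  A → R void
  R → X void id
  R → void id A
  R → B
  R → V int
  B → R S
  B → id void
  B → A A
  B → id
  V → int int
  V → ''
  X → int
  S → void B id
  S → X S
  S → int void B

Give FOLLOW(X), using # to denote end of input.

{ int, void }

In R → X void id: add FIRST(void id) = { void }.
In S → X S: add FIRST(S) = { int, void }.
Union: FOLLOW(X) = { int, void }.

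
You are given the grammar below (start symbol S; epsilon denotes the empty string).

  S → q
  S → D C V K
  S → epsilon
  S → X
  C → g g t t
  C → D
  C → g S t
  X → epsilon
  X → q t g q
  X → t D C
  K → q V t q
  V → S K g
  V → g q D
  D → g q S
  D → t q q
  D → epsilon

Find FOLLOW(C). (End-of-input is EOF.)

{ EOF, g, q, t }

In S → D C V K: add FIRST(V K) = { g, q, t }.
In X → t D C: C is at the end, add FOLLOW(X) = { EOF, g, q, t }.
Union: FOLLOW(C) = { EOF, g, q, t }.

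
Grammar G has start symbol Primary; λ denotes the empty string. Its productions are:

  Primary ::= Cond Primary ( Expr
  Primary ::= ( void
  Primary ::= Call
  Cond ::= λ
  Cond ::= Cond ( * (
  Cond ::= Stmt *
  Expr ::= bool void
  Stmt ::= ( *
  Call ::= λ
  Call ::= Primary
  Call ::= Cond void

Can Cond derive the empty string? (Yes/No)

Yes

Cond has an λ-production, so Cond ⇒ λ.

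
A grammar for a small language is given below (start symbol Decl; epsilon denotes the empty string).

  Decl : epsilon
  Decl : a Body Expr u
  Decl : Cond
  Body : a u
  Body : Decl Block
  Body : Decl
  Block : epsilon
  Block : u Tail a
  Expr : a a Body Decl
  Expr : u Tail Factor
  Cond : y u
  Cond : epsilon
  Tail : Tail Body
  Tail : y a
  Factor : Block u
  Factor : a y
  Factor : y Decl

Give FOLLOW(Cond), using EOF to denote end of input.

In Decl : Cond: Cond is at the end, add FOLLOW(Decl) = { EOF, a, u, y }.
Union: FOLLOW(Cond) = { EOF, a, u, y }.

{ EOF, a, u, y }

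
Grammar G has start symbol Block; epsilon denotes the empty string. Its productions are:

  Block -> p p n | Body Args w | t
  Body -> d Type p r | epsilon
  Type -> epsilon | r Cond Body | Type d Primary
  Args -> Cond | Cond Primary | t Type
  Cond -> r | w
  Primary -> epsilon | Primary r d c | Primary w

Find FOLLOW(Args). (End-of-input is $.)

In Block -> Body Args w: add FIRST(w) = { w }.
Union: FOLLOW(Args) = { w }.

{ w }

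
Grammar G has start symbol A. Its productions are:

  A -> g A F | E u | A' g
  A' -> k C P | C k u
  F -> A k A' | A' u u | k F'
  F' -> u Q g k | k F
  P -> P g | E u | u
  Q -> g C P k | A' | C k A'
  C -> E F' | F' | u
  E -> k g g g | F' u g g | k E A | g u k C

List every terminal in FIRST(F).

{ g, k, u }

From F -> A k A': add FIRST(A) = { g, k, u }.
From F -> A' u u: add FIRST(A') = { g, k, u }.
F -> k F' contributes {k}.
Union: FIRST(F) = { g, k, u }.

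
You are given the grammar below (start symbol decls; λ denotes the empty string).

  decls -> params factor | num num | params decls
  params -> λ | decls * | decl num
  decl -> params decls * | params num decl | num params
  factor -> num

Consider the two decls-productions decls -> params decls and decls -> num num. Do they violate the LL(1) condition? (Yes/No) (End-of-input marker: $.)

FIRST(params decls) = { num } and FIRST(num num) = { num }.
Both contain num, so the two alternatives are not disjoint — LL(1) conflict.

Yes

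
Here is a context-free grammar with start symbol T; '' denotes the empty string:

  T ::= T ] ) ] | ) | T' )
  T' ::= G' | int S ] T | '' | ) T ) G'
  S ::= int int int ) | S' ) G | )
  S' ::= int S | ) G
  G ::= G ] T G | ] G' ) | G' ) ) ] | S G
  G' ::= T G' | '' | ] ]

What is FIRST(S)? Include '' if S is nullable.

{ ), int }

S ::= int int int ) contributes {int}.
From S ::= S' ) G: add FIRST(S') = { ), int }.
S ::= ) contributes {)}.
Union: FIRST(S) = { ), int }.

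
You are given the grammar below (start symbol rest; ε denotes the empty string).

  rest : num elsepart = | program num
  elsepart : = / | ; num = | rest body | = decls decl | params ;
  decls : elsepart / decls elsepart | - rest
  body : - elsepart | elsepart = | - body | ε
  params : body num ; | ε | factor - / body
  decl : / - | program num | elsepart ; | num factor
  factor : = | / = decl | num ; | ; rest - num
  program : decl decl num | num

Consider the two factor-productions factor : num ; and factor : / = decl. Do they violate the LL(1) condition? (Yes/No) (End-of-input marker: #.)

FIRST(num ;) = { num } and FIRST(/ = decl) = { / }.
The FIRST sets are disjoint and neither alternative is nullable — no conflict.

No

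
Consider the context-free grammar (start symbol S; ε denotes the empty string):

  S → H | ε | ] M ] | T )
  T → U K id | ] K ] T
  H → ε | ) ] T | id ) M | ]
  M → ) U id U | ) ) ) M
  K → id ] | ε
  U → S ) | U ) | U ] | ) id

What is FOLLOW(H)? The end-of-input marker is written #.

{ #, ) }

In S → H: H is at the end, add FOLLOW(S) = { #, ) }.
Union: FOLLOW(H) = { #, ) }.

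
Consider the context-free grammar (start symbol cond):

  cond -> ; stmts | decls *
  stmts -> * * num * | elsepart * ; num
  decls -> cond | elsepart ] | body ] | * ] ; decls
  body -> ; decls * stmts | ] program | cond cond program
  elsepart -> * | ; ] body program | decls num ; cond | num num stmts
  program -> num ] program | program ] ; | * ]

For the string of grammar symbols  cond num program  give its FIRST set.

{ *, ;, ], num }

Add FIRST(cond) = { *, ;, ], num }; cond is not nullable, stop.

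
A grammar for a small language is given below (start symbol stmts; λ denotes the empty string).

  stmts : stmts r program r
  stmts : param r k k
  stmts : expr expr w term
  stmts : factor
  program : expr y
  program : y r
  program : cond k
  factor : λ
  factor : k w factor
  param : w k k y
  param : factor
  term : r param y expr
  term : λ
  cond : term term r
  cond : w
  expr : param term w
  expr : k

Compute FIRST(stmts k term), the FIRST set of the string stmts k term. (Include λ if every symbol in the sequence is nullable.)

{ k, r, w }

Add FIRST(stmts)\{λ} = { k, r, w }; stmts is nullable, continue.
k is a terminal; add {k} and stop.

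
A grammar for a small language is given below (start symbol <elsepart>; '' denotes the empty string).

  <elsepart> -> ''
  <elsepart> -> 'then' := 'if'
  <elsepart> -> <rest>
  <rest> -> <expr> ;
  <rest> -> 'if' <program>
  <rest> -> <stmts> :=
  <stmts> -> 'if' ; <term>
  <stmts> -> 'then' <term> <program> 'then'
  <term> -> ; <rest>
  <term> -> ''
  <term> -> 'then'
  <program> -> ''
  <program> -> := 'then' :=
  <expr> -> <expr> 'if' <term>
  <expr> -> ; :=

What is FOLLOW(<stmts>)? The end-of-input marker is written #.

In <rest> -> <stmts> :=: add FIRST(:=) = { := }.
Union: FOLLOW(<stmts>) = { := }.

{ := }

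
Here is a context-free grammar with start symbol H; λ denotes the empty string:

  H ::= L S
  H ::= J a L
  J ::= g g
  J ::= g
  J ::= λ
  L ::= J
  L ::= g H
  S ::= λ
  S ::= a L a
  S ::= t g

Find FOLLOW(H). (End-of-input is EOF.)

H is the start symbol, so EOF ∈ FOLLOW(H).
In L ::= g H: H is at the end, add FOLLOW(L) = { EOF, a, t }.
Union: FOLLOW(H) = { EOF, a, t }.

{ EOF, a, t }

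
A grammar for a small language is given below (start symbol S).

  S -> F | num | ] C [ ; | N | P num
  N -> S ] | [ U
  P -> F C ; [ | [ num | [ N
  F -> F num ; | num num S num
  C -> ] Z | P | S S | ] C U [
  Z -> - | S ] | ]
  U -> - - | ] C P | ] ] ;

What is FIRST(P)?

From P -> F C ; [: add FIRST(F) = { num }.
P -> [ num contributes {[}.
P -> [ N contributes {[}.
Union: FIRST(P) = { [, num }.

{ [, num }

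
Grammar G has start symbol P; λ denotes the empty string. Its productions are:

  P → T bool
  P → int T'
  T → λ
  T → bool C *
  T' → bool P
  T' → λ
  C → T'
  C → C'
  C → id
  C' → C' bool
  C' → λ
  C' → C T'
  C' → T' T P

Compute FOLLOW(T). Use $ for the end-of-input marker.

{ bool, int }

In P → T bool: add FIRST(bool) = { bool }.
In C' → T' T P: add FIRST(P) = { bool, int }.
Union: FOLLOW(T) = { bool, int }.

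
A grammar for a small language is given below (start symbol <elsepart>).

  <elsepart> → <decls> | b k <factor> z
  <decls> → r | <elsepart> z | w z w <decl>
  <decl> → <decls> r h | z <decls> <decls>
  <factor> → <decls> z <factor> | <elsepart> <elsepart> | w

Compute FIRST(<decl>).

{ b, r, w, z }

From <decl> → <decls> r h: add FIRST(<decls>) = { b, r, w }.
<decl> → z <decls> <decls> contributes {z}.
Union: FIRST(<decl>) = { b, r, w, z }.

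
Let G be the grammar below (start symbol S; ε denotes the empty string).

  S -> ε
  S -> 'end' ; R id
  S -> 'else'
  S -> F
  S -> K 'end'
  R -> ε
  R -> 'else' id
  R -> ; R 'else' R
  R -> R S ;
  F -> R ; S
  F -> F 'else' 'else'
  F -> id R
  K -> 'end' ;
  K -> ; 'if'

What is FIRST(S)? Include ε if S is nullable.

{ 'else', 'end', ;, id, ε }

S -> ε contributes ε.
S -> 'end' ; R id contributes {'end'}.
S -> 'else' contributes {'else'}.
From S -> F: add FIRST(F) = { 'else', 'end', ;, id }.
From S -> K 'end': add FIRST(K) = { 'end', ; }.
Union: FIRST(S) = { 'else', 'end', ;, id, ε }.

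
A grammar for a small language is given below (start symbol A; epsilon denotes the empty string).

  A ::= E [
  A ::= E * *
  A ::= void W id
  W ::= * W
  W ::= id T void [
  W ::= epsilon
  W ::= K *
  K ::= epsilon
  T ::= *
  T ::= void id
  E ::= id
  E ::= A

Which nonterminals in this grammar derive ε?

Directly nullable (have an epsilon-production): W, K.
No other nonterminal has a production whose RHS symbols are all nullable.

{ K, W }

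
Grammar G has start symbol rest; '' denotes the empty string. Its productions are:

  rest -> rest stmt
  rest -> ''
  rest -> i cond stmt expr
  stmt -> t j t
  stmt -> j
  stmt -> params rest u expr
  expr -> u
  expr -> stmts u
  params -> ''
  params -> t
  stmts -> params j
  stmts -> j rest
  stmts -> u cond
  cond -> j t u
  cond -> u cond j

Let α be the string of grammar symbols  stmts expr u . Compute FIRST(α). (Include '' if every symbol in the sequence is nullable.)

Add FIRST(stmts) = { j, t, u }; stmts is not nullable, stop.

{ j, t, u }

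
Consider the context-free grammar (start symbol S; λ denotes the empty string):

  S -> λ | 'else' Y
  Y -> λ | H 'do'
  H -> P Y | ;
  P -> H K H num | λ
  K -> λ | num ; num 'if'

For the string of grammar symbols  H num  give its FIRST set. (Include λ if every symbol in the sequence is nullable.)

{ 'do', ;, num }

Add FIRST(H)\{λ} = { 'do', ;, num }; H is nullable, continue.
num is a terminal; add {num} and stop.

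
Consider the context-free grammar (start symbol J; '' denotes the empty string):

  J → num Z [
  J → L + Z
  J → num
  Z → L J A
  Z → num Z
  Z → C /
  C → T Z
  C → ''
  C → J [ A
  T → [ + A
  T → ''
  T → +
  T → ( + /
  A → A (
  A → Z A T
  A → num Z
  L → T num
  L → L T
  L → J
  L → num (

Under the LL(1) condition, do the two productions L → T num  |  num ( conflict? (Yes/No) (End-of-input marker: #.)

FIRST(T num) = { (, +, [, num } and FIRST(num () = { num }.
Both contain num, so the two alternatives are not disjoint — LL(1) conflict.

Yes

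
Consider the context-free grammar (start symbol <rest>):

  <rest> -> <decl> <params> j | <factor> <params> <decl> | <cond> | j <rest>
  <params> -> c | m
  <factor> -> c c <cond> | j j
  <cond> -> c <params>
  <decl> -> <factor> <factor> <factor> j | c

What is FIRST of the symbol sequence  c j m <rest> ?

{ c }

c is a terminal; add {c} and stop.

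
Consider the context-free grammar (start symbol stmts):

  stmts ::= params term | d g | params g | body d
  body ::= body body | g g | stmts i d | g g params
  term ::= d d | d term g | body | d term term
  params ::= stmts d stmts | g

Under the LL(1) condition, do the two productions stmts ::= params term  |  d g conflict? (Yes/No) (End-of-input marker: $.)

FIRST(params term) = { d, g } and FIRST(d g) = { d }.
Both contain d, so the two alternatives are not disjoint — LL(1) conflict.

Yes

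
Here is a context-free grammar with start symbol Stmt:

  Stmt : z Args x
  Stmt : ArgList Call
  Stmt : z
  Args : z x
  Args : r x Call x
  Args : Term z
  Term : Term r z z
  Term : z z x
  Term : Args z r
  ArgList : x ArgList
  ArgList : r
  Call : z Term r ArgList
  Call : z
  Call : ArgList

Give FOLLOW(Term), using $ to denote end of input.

In Args : Term z: add FIRST(z) = { z }.
In Term : Term r z z: add FIRST(r z z) = { r }.
In Call : z Term r ArgList: add FIRST(r ArgList) = { r }.
Union: FOLLOW(Term) = { r, z }.

{ r, z }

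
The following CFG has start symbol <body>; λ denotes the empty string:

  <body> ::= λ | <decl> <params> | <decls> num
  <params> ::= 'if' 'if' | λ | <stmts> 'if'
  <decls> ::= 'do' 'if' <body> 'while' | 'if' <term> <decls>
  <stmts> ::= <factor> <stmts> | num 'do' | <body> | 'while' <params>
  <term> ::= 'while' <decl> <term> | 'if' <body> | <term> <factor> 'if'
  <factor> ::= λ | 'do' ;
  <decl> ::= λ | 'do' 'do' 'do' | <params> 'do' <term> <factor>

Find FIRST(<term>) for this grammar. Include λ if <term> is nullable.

<term> ::= 'while' <decl> <term> contributes {'while'}.
<term> ::= 'if' <body> contributes {'if'}.
From <term> ::= <term> <factor> 'if': add FIRST(<term>) = { 'if', 'while' }.
Union: FIRST(<term>) = { 'if', 'while' }.

{ 'if', 'while' }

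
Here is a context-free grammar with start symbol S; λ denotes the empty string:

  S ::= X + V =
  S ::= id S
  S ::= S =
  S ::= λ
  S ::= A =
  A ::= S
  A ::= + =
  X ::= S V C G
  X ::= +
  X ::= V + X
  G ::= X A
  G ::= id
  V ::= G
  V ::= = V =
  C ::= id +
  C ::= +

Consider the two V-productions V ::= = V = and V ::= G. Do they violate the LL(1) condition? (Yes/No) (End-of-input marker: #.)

FIRST(= V =) = { = } and FIRST(G) = { +, =, id }.
Both contain =, so the two alternatives are not disjoint — LL(1) conflict.

Yes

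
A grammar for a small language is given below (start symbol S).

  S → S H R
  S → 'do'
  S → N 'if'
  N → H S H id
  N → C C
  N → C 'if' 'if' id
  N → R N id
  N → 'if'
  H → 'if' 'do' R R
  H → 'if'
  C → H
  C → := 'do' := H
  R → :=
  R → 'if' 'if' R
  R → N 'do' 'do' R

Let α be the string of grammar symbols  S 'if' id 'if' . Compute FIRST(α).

Add FIRST(S) = { 'do', 'if', := }; S is not nullable, stop.

{ 'do', 'if', := }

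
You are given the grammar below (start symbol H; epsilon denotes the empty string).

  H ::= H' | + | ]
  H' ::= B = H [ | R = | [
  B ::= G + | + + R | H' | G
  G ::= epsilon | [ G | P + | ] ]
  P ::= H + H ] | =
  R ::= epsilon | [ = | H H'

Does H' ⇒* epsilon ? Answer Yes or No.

No

Nullable nonterminals: B, G, R.
No production of H' has an RHS whose symbols are all nullable, so H' is not nullable.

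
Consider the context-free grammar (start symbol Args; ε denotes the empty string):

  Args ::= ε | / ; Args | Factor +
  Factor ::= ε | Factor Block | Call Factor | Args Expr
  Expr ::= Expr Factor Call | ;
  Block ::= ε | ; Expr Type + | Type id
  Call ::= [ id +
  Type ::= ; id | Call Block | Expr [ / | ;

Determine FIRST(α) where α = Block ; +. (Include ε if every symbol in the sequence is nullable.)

Add FIRST(Block)\{ε} = { ;, [ }; Block is nullable, continue.
; is a terminal; add {;} and stop.

{ ;, [ }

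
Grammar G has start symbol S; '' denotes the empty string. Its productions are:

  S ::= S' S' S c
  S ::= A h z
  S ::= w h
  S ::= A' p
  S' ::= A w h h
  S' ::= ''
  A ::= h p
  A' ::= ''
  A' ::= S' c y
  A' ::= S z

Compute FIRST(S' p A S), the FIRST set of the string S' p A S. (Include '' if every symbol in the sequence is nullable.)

{ h, p }

Add FIRST(S')\{''} = { h }; S' is nullable, continue.
p is a terminal; add {p} and stop.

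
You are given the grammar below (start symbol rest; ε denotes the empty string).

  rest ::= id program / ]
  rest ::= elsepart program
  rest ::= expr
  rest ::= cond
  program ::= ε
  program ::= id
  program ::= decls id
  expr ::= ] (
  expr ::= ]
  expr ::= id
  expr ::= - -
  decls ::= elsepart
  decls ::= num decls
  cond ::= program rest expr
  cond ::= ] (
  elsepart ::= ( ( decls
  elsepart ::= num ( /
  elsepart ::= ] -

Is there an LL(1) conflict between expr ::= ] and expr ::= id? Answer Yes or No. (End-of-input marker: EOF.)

FIRST(]) = { ] } and FIRST(id) = { id }.
The FIRST sets are disjoint and neither alternative is nullable — no conflict.

No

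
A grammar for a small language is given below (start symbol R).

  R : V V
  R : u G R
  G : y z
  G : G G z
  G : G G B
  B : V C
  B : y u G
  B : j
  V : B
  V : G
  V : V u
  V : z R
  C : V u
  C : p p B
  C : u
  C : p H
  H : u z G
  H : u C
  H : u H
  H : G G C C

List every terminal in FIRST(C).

{ j, p, u, y, z }

From C : V u: add FIRST(V) = { j, y, z }.
C : p p B contributes {p}.
C : u contributes {u}.
C : p H contributes {p}.
Union: FIRST(C) = { j, p, u, y, z }.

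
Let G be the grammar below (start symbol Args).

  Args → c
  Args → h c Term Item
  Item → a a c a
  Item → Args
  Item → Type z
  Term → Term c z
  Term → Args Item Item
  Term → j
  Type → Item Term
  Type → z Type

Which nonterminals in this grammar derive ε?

{ } (none)

No nonterminal has an empty production or an RHS whose symbols are all nullable.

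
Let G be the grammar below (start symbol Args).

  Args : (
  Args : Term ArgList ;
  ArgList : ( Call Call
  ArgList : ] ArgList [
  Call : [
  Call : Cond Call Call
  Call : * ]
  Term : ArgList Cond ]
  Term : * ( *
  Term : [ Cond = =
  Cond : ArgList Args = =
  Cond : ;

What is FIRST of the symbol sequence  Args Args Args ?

{ (, *, [, ] }

Add FIRST(Args) = { (, *, [, ] }; Args is not nullable, stop.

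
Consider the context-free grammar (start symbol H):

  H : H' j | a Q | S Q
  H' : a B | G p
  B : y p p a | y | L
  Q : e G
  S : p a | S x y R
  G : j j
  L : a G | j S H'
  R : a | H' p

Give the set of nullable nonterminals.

{ } (none)

No nonterminal has an empty production or an RHS whose symbols are all nullable.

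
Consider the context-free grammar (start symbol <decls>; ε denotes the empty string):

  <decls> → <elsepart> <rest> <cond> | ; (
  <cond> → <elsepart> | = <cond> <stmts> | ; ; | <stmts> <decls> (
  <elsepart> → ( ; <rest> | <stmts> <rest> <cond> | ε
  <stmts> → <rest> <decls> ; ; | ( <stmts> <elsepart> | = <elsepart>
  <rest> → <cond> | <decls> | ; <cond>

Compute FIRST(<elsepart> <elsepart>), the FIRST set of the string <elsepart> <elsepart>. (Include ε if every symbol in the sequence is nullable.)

Add FIRST(<elsepart>)\{ε} = { (, ;, = }; <elsepart> is nullable, continue.
Add FIRST(<elsepart>)\{ε} = { (, ;, = }; <elsepart> is nullable, continue.
Every symbol is nullable, so include ε.

{ (, ;, =, ε }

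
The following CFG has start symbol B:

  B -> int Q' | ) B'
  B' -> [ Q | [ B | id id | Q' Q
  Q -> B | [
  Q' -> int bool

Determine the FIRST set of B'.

{ [, id, int }

B' -> [ Q contributes {[}.
B' -> [ B contributes {[}.
B' -> id id contributes {id}.
From B' -> Q' Q: add FIRST(Q') = { int }.
Union: FIRST(B') = { [, id, int }.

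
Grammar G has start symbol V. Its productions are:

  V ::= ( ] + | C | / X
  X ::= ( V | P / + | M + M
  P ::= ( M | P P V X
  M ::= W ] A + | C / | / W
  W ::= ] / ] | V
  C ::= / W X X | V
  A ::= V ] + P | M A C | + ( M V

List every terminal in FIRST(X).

{ (, /, ] }

X ::= ( V contributes {(}.
From X ::= P / +: add FIRST(P) = { ( }.
From X ::= M + M: add FIRST(M) = { (, /, ] }.
Union: FIRST(X) = { (, /, ] }.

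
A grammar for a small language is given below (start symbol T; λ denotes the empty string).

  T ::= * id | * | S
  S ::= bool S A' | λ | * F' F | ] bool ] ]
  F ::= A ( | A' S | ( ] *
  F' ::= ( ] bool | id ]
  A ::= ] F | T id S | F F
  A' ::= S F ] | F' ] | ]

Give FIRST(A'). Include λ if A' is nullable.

From A' ::= S F ]: S nullable, take FIRST(S) ∪ FIRST(F) = { (, *, ], bool, id }.
From A' ::= F' ]: add FIRST(F') = { (, id }.
A' ::= ] contributes {]}.
Union: FIRST(A') = { (, *, ], bool, id }.

{ (, *, ], bool, id }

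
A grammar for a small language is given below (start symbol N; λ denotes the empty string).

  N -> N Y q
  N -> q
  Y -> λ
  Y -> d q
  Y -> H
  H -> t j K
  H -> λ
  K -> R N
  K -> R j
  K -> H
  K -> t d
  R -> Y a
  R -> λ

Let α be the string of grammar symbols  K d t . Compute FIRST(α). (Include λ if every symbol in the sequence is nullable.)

Add FIRST(K)\{λ} = { a, d, j, q, t }; K is nullable, continue.
d is a terminal; add {d} and stop.

{ a, d, j, q, t }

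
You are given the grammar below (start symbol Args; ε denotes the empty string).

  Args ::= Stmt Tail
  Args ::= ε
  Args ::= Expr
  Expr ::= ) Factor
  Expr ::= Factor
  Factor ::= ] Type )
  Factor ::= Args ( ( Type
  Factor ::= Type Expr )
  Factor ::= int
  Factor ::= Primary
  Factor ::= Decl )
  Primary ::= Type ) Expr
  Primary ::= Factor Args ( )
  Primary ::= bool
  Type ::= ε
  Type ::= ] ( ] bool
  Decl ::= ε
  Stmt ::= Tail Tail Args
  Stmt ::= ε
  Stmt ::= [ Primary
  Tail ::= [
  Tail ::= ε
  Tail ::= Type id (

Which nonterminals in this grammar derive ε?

Directly nullable (have an ε-production): Args, Type, Decl, Stmt, Tail.
No other nonterminal has a production whose RHS symbols are all nullable.

{ Args, Decl, Stmt, Tail, Type }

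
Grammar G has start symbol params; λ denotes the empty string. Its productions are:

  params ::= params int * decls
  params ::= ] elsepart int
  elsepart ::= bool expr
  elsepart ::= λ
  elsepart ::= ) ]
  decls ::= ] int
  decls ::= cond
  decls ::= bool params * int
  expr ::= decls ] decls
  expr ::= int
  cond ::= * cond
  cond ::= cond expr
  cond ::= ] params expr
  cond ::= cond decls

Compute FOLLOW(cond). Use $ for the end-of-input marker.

{ $, *, ], bool, int }

In decls ::= cond: cond is at the end, add FOLLOW(decls) = { $, *, ], bool, int }.
In cond ::= * cond: cond is at the end, add FOLLOW(cond) = { $, *, ], bool, int }.
In cond ::= cond expr: add FIRST(expr) = { *, ], bool, int }.
In cond ::= cond decls: add FIRST(decls) = { *, ], bool }.
Union: FOLLOW(cond) = { $, *, ], bool, int }.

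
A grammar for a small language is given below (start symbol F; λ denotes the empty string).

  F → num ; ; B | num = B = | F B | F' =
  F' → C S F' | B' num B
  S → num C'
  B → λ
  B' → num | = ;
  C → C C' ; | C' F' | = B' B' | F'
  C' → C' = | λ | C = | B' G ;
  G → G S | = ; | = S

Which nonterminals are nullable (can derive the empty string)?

Directly nullable (have an λ-production): B, C'.
No other nonterminal has a production whose RHS symbols are all nullable.

{ B, C' }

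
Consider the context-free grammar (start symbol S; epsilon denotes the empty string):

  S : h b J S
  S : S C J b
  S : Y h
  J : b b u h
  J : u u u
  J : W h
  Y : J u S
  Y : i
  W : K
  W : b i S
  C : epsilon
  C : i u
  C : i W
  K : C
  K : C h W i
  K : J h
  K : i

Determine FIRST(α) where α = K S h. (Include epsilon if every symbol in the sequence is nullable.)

Add FIRST(K)\{epsilon} = { b, h, i, u }; K is nullable, continue.
Add FIRST(S) = { b, h, i, u }; S is not nullable, stop.

{ b, h, i, u }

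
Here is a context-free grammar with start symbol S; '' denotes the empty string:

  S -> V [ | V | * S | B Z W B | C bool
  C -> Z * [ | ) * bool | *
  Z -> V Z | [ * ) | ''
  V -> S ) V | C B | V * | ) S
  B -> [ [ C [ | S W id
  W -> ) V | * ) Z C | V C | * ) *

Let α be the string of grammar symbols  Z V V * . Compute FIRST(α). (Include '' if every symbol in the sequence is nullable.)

Add FIRST(Z)\{''} = { ), *, [ }; Z is nullable, continue.
Add FIRST(V) = { ), *, [ }; V is not nullable, stop.

{ ), *, [ }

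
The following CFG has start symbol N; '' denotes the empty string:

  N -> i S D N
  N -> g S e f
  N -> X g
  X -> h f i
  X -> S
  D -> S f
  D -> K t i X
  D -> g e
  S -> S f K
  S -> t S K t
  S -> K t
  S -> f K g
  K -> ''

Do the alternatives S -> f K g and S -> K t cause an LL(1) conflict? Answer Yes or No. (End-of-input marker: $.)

No

FIRST(f K g) = { f } and FIRST(K t) = { t }.
The FIRST sets are disjoint and neither alternative is nullable — no conflict.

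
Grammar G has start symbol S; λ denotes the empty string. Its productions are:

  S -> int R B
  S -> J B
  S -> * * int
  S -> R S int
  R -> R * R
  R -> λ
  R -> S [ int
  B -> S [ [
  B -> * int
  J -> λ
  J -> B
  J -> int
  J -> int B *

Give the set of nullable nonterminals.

{ J, R }

Directly nullable (have an λ-production): R, J.
No other nonterminal has a production whose RHS symbols are all nullable.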